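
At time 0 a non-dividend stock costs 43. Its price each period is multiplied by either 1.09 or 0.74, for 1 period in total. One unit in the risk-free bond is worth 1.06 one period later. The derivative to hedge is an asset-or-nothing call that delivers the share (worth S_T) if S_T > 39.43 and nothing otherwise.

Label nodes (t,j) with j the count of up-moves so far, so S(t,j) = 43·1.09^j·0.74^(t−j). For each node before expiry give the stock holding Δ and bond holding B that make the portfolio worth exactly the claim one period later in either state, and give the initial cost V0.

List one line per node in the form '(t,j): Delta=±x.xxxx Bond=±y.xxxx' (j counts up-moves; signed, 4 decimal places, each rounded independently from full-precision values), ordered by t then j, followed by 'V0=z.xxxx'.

The replicating-portfolio and risk-neutral prices coincide; use p* = (1.06−0.74)/(1.09−0.74) = 0.9143 for the latter.
Payoff layer (t=1): V(1,0)=0.0000, V(1,1)=46.8700
  t=0,j=0: stock 43.0000 → up 46.8700 (V=46.8700), down 31.8200 (V=0.0000). Price 40.4270; hedge Δ=3.1143, bond B=-93.4873.
Check: Δ(0,0)·S0 + B(0,0) = 40.4270 = V0.

(0,0): Delta=3.1143 Bond=-93.4873
V0=40.4270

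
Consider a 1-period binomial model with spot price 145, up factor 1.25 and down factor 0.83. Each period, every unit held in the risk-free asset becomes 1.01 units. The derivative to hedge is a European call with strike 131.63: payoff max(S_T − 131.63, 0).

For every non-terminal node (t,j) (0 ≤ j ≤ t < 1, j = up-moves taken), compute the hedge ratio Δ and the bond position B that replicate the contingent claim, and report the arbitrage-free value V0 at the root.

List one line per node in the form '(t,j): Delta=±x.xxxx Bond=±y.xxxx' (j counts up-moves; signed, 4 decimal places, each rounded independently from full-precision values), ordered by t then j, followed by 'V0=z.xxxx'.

(0,0): Delta=0.8148 Bond=-97.0877
V0=21.0552

No-arbitrage ⇒ martingale measure with p* = (R−d)/(u−d) = 0.4286.
Terminal values V(1,·): V(1,0)=0.0000, V(1,1)=49.6200
(0,0): S=145.0000. Δ = (V_up−V_dn)/(S_up−S_dn) = (49.6200−0.0000)/(181.2500−120.3500) = 0.8148. V = [p*·49.6200 + (1−p*)·0.0000]/1.01 = 21.0552. B = V − Δ·S = -97.0877.
Each (Δ,B) replicates both successor values, so the strategy is self-financing and V0 is arbitrage-free.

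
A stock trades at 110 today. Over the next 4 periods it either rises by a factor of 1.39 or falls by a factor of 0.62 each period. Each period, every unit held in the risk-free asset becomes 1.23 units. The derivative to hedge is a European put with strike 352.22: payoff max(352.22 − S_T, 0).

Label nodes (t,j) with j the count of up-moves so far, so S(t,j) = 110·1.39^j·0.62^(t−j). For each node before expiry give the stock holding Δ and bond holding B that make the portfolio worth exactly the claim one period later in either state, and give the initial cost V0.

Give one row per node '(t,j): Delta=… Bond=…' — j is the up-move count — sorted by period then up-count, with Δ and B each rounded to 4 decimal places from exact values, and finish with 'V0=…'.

No-arbitrage ⇒ martingale measure with p* = (R−d)/(u−d) = 0.7922.
Terminal payoffs: V(4,0)=335.9660, V(4,1)=315.7796, V(4,2)=270.5231, V(4,3)=169.0608, V(4,4)=0.0000
(3,0): S=26.2161. Δ = (V_up−V_dn)/(S_up−S_dn) = (315.7796−335.9660)/(36.4404−16.2540) = -1.0000. V = [p*·315.7796 + (1−p*)·335.9660]/1.23 = 260.1416. B = V − Δ·S = 286.3577.
(3,1): S=58.7748. Δ = (V_up−V_dn)/(S_up−S_dn) = (270.5231−315.7796)/(81.6969−36.4404) = -1.0000. V = [p*·270.5231 + (1−p*)·315.7796]/1.23 = 227.5830. B = V − Δ·S = 286.3577.
(3,2): S=131.7692. Δ = (V_up−V_dn)/(S_up−S_dn) = (169.0608−270.5231)/(183.1592−81.6969) = -1.0000. V = [p*·169.0608 + (1−p*)·270.5231]/1.23 = 154.5885. B = V − Δ·S = 286.3577.
(3,3): S=295.4181. Δ = (V_up−V_dn)/(S_up−S_dn) = (0.0000−169.0608)/(410.6311−183.1592) = -0.7432. V = [p*·0.0000 + (1−p*)·169.0608]/1.23 = 28.5606. B = V − Δ·S = 248.1200.
(2,0): S=42.2840. Δ = (V_up−V_dn)/(S_up−S_dn) = (227.5830−260.1416)/(58.7748−26.2161) = -1.0000. V = [p*·227.5830 + (1−p*)·260.1416]/1.23 = 190.5272. B = V − Δ·S = 232.8112.
(2,1): S=94.7980. Δ = (V_up−V_dn)/(S_up−S_dn) = (154.5885−227.5830)/(131.7692−58.7748) = -1.0000. V = [p*·154.5885 + (1−p*)·227.5830]/1.23 = 138.0132. B = V − Δ·S = 232.8112.
(2,2): S=212.5310. Δ = (V_up−V_dn)/(S_up−S_dn) = (28.5606−154.5885)/(295.4181−131.7692) = -0.7701. V = [p*·28.5606 + (1−p*)·154.5885]/1.23 = 44.5107. B = V − Δ·S = 208.1834.
(1,0): S=68.2000. Δ = (V_up−V_dn)/(S_up−S_dn) = (138.0132−190.5272)/(94.7980−42.2840) = -1.0000. V = [p*·138.0132 + (1−p*)·190.5272]/1.23 = 121.0774. B = V − Δ·S = 189.2774.
(1,1): S=152.9000. Δ = (V_up−V_dn)/(S_up−S_dn) = (44.5107−138.0132)/(212.5310−94.7980) = -0.7942. V = [p*·44.5107 + (1−p*)·138.0132]/1.23 = 51.9836. B = V − Δ·S = 173.4153.
(0,0): S=110.0000. Δ = (V_up−V_dn)/(S_up−S_dn) = (51.9836−121.0774)/(152.9000−68.2000) = -0.8157. V = [p*·51.9836 + (1−p*)·121.0774]/1.23 = 53.9356. B = V − Δ·S = 143.6677.
Root portfolio cost Δ·110+B reproduces V0=53.9356.

(0,0): Delta=-0.8157 Bond=143.6677
(1,0): Delta=-1.0000 Bond=189.2774
(1,1): Delta=-0.7942 Bond=173.4153
(2,0): Delta=-1.0000 Bond=232.8112
(2,1): Delta=-1.0000 Bond=232.8112
(2,2): Delta=-0.7701 Bond=208.1834
(3,0): Delta=-1.0000 Bond=286.3577
(3,1): Delta=-1.0000 Bond=286.3577
(3,2): Delta=-1.0000 Bond=286.3577
(3,3): Delta=-0.7432 Bond=248.1200
V0=53.9356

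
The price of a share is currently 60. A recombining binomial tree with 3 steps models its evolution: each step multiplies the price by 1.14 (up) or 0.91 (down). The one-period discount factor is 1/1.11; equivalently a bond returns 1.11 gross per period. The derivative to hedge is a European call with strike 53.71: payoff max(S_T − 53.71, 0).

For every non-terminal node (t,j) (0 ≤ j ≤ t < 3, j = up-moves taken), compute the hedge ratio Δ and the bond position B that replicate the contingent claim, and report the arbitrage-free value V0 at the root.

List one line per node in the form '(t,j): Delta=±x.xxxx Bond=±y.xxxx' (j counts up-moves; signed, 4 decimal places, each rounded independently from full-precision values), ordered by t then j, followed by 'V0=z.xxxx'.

(0,0): Delta=0.9915 Bond=-38.7485
(1,0): Delta=0.9205 Bond=-39.1344
(1,1): Delta=1.0000 Bond=-43.5922
(2,0): Delta=0.2566 Bond=-10.4511
(2,1): Delta=1.0000 Bond=-48.3874
(2,2): Delta=1.0000 Bond=-48.3874
V0=20.7415

Risk-neutral probability p* = (R−d)/(u−d) = (1.11−0.91)/(1.14−0.91) = 0.8696.
Terminal payoffs: V(3,0)=0.0000, V(3,1)=2.9320, V(3,2)=17.2482, V(3,3)=35.1826
Node (2,0) S=49.6860: V=(p*·2.9320+(1−p*)·0.0000)/1.11=2.2969; Δ=(2.9320−0.0000)/(56.6420−45.2143)=0.2566; B=V−Δ·S=-10.4511
Node (2,1) S=62.2440: V=(p*·17.2482+(1−p*)·2.9320)/1.11=13.8566; Δ=(17.2482−2.9320)/(70.9582−56.6420)=1.0000; B=V−Δ·S=-48.3874
Node (2,2) S=77.9760: V=(p*·35.1826+(1−p*)·17.2482)/1.11=29.5886; Δ=(35.1826−17.2482)/(88.8926−70.9582)=1.0000; B=V−Δ·S=-48.3874
Node (1,0) S=54.6000: V=(p*·13.8566+(1−p*)·2.2969)/1.11=11.1251; Δ=(13.8566−2.2969)/(62.2440−49.6860)=0.9205; B=V−Δ·S=-39.1344
Node (1,1) S=68.4000: V=(p*·29.5886+(1−p*)·13.8566)/1.11=24.8078; Δ=(29.5886−13.8566)/(77.9760−62.2440)=1.0000; B=V−Δ·S=-43.5922
Node (0,0) S=60.0000: V=(p*·24.8078+(1−p*)·11.1251)/1.11=20.7415; Δ=(24.8078−11.1251)/(68.4000−54.6000)=0.9915; B=V−Δ·S=-38.7485
The time-0 hedge costs 20.7415, which is the no-arbitrage price.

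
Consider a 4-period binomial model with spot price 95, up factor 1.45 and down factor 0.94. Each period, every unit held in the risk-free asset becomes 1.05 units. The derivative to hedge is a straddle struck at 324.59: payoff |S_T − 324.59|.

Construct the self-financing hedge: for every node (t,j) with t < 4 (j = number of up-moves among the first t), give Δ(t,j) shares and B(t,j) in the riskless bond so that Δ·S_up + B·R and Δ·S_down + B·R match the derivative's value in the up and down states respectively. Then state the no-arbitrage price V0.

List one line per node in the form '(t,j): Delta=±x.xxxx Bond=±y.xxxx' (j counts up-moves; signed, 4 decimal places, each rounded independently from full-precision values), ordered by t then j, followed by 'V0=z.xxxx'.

Risk-neutral probability p* = (R−d)/(u−d) = (1.05−0.94)/(1.45−0.94) = 0.2157.
Terminal payoffs: V(4,0)=250.4188, V(4,1)=210.1771, V(4,2)=148.1019, V(4,3)=52.3478, V(4,4)=95.3581
  t=3,j=0: stock 78.9055 → up 114.4129 (V=210.1771), down 74.1712 (V=250.4188). Price 230.2279; hedge Δ=-1.0000, bond B=309.1333.
  t=3,j=1: stock 121.7159 → up 176.4881 (V=148.1019), down 114.4129 (V=210.1771). Price 187.4174; hedge Δ=-1.0000, bond B=309.1333.
  t=3,j=2: stock 187.7533 → up 272.2422 (V=52.3478), down 176.4881 (V=148.1019). Price 121.3801; hedge Δ=-1.0000, bond B=309.1333.
  t=3,j=3: stock 289.6194 → up 419.9481 (V=95.3581), down 272.2422 (V=52.3478). Price 58.6900; hedge Δ=0.2912, bond B=-25.6439.
  t=2,j=0: stock 83.9420 → up 121.7159 (V=187.4174), down 78.9055 (V=230.2279). Price 210.4707; hedge Δ=-1.0000, bond B=294.4127.
  t=2,j=1: stock 129.4850 → up 187.7532 (V=121.3801), down 121.7159 (V=187.4174). Price 164.9277; hedge Δ=-1.0000, bond B=294.4127.
  t=2,j=2: stock 199.7375 → up 289.6194 (V=58.6900), down 187.7533 (V=121.3801). Price 102.7226; hedge Δ=-0.6154, bond B=225.6443.
  t=1,j=0: stock 89.3000 → up 129.4850 (V=164.9277), down 83.9420 (V=210.4707). Price 191.0930; hedge Δ=-1.0000, bond B=280.3930.
  t=1,j=1: stock 137.7500 → up 199.7375 (V=102.7226), down 129.4850 (V=164.9277). Price 144.2961; hedge Δ=-0.8855, bond B=266.2669.
  t=0,j=0: stock 95.0000 → up 137.7500 (V=144.2961), down 89.3000 (V=191.0930). Price 172.3806; hedge Δ=-0.9659, bond B=264.1393.
The time-0 hedge costs 172.3806, which is the no-arbitrage price.

(0,0): Delta=-0.9659 Bond=264.1393
(1,0): Delta=-1.0000 Bond=280.3930
(1,1): Delta=-0.8855 Bond=266.2669
(2,0): Delta=-1.0000 Bond=294.4127
(2,1): Delta=-1.0000 Bond=294.4127
(2,2): Delta=-0.6154 Bond=225.6443
(3,0): Delta=-1.0000 Bond=309.1333
(3,1): Delta=-1.0000 Bond=309.1333
(3,2): Delta=-1.0000 Bond=309.1333
(3,3): Delta=0.2912 Bond=-25.6439
V0=172.3806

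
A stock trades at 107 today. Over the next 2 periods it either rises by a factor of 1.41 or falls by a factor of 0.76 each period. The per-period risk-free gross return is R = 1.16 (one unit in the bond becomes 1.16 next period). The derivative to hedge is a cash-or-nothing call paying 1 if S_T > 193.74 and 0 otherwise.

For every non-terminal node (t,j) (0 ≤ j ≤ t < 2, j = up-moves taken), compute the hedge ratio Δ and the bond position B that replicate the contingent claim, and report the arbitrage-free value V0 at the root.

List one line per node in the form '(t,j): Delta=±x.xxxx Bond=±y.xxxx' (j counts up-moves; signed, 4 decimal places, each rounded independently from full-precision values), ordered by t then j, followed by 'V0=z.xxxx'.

(0,0): Delta=0.0076 Bond=-0.5347
(1,0): Delta=0.0000 Bond=0.0000
(1,1): Delta=0.0102 Bond=-1.0080
V0=0.2814

Risk-neutral probability p* = (R−d)/(u−d) = (1.16−0.76)/(1.41−0.76) = 0.6154.
At expiry t=2: V(2,0)=0.0000, V(2,1)=0.0000, V(2,2)=1.0000
(1,0): S=81.3200. Δ = (V_up−V_dn)/(S_up−S_dn) = (0.0000−0.0000)/(114.6612−61.8032) = 0.0000. V = [p*·0.0000 + (1−p*)·0.0000]/1.16 = 0.0000. B = V − Δ·S = 0.0000.
(1,1): S=150.8700. Δ = (V_up−V_dn)/(S_up−S_dn) = (1.0000−0.0000)/(212.7267−114.6612) = 0.0102. V = [p*·1.0000 + (1−p*)·0.0000]/1.16 = 0.5305. B = V − Δ·S = -1.0080.
(0,0): S=107.0000. Δ = (V_up−V_dn)/(S_up−S_dn) = (0.5305−0.0000)/(150.8700−81.3200) = 0.0076. V = [p*·0.5305 + (1−p*)·0.0000]/1.16 = 0.2814. B = V − Δ·S = -0.5347.
Check: Δ(0,0)·S0 + B(0,0) = 0.2814 = V0.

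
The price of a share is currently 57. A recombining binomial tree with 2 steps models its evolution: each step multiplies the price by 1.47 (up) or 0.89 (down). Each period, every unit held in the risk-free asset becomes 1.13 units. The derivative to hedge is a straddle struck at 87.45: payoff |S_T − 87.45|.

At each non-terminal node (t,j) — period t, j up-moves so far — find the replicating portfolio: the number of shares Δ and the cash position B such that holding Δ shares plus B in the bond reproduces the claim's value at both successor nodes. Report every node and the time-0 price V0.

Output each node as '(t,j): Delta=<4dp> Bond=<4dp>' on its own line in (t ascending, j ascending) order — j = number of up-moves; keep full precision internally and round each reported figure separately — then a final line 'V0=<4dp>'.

No-arbitrage ⇒ martingale measure with p* = (R−d)/(u−d) = 0.4138.
Terminal payoffs: V(2,0)=42.3003, V(2,1)=12.8769, V(2,2)=35.7213
Node (1,0) S=50.7300: V=(p*·12.8769+(1−p*)·42.3003)/1.13=26.6594; Δ=(12.8769−42.3003)/(74.5731−45.1497)=-1.0000; B=V−Δ·S=77.3894
Node (1,1) S=83.7900: V=(p*·35.7213+(1−p*)·12.8769)/1.13=19.7608; Δ=(35.7213−12.8769)/(123.1713−74.5731)=0.4701; B=V−Δ·S=-19.6261
Node (0,0) S=57.0000: V=(p*·19.7608+(1−p*)·26.6594)/1.13=21.0662; Δ=(19.7608−26.6594)/(83.7900−50.7300)=-0.2087; B=V−Δ·S=32.9602
Check: Δ(0,0)·S0 + B(0,0) = 21.0662 = V0.

(0,0): Delta=-0.2087 Bond=32.9602
(1,0): Delta=-1.0000 Bond=77.3894
(1,1): Delta=0.4701 Bond=-19.6261
V0=21.0662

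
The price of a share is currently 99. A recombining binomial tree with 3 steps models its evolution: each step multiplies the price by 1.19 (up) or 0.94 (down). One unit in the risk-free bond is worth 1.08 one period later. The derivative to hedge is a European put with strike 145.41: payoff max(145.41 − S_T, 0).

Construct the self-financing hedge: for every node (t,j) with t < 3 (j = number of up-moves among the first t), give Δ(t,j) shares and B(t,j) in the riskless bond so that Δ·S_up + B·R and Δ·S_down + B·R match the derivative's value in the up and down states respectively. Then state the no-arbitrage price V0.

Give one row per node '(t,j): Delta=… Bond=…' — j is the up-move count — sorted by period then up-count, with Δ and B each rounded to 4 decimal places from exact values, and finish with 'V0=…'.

No-arbitrage ⇒ martingale measure with p* = (R−d)/(u−d) = 0.5600.
Payoff layer (t=3): V(3,0)=63.1822, V(3,1)=41.3131, V(3,2)=13.6277, V(3,3)=0.0000
  t=2,j=0: stock 87.4764 → up 104.0969 (V=41.3131), down 82.2278 (V=63.1822). Price 47.1625; hedge Δ=-1.0000, bond B=134.6389.
  t=2,j=1: stock 110.7414 → up 131.7823 (V=13.6277), down 104.0969 (V=41.3131). Price 23.8975; hedge Δ=-1.0000, bond B=134.6389.
  t=2,j=2: stock 140.1939 → up 166.8307 (V=0.0000), down 131.7823 (V=13.6277). Price 5.5520; hedge Δ=-0.3888, bond B=60.0630.
  t=1,j=0: stock 93.0600 → up 110.7414 (V=23.8975), down 87.4764 (V=47.1625). Price 31.6056; hedge Δ=-1.0000, bond B=124.6656.
  t=1,j=1: stock 117.8100 → up 140.1939 (V=5.5520), down 110.7414 (V=23.8975). Price 12.6148; hedge Δ=-0.6229, bond B=85.9966.
  t=0,j=0: stock 99.0000 → up 117.8100 (V=12.6148), down 93.0600 (V=31.6056). Price 19.4174; hedge Δ=-0.7673, bond B=95.3806.
Check: Δ(0,0)·S0 + B(0,0) = 19.4174 = V0.

(0,0): Delta=-0.7673 Bond=95.3806
(1,0): Delta=-1.0000 Bond=124.6656
(1,1): Delta=-0.6229 Bond=85.9966
(2,0): Delta=-1.0000 Bond=134.6389
(2,1): Delta=-1.0000 Bond=134.6389
(2,2): Delta=-0.3888 Bond=60.0630
V0=19.4174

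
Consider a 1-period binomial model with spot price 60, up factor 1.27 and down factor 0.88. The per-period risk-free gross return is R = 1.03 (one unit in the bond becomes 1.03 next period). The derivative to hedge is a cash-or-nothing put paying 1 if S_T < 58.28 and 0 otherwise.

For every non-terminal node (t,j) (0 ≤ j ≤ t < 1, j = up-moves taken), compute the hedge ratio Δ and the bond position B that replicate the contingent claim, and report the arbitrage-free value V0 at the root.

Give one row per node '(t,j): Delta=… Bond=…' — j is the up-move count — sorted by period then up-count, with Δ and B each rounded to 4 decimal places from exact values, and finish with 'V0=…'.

Risk-neutral probability p* = (R−d)/(u−d) = (1.03−0.88)/(1.27−0.88) = 0.3846.
At expiry t=1: V(1,0)=1.0000, V(1,1)=0.0000
(0,0): S=60.0000. Δ = (V_up−V_dn)/(S_up−S_dn) = (0.0000−1.0000)/(76.2000−52.8000) = -0.0427. V = [p*·0.0000 + (1−p*)·1.0000]/1.03 = 0.5975. B = V − Δ·S = 3.1616.
Root portfolio cost Δ·60+B reproduces V0=0.5975.

(0,0): Delta=-0.0427 Bond=3.1616
V0=0.5975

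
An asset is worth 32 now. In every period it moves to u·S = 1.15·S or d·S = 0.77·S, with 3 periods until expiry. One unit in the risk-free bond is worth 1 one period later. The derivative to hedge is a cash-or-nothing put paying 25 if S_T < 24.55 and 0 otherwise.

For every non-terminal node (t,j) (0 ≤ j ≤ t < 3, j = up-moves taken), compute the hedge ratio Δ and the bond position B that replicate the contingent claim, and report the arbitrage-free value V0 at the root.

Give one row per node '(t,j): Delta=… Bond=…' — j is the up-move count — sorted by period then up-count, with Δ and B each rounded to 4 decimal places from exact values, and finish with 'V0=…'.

The replicating-portfolio and risk-neutral prices coincide; use p* = (1−0.77)/(1.15−0.77) = 0.6053 for the latter.
Terminal payoffs: V(3,0)=25.0000, V(3,1)=25.0000, V(3,2)=0.0000, V(3,3)=0.0000
Node (2,0) S=18.9728: V=(p*·25.0000+(1−p*)·25.0000)/1=25.0000; Δ=(25.0000−25.0000)/(21.8187−14.6091)=0.0000; B=V−Δ·S=25.0000
Node (2,1) S=28.3360: V=(p*·0.0000+(1−p*)·25.0000)/1=9.8684; Δ=(0.0000−25.0000)/(32.5864−21.8187)=-2.3218; B=V−Δ·S=75.6579
Node (2,2) S=42.3200: V=(p*·0.0000+(1−p*)·0.0000)/1=0.0000; Δ=(0.0000−0.0000)/(48.6680−32.5864)=0.0000; B=V−Δ·S=0.0000
Node (1,0) S=24.6400: V=(p*·9.8684+(1−p*)·25.0000)/1=15.8414; Δ=(9.8684−25.0000)/(28.3360−18.9728)=-1.6161; B=V−Δ·S=55.6614
Node (1,1) S=36.8000: V=(p*·0.0000+(1−p*)·9.8684)/1=3.8954; Δ=(0.0000−9.8684)/(42.3200−28.3360)=-0.7057; B=V−Δ·S=29.8650
Node (0,0) S=32.0000: V=(p*·3.8954+(1−p*)·15.8414)/1=8.6109; Δ=(3.8954−15.8414)/(36.8000−24.6400)=-0.9824; B=V−Δ·S=40.0477
Root portfolio cost Δ·32+B reproduces V0=8.6109.

(0,0): Delta=-0.9824 Bond=40.0477
(1,0): Delta=-1.6161 Bond=55.6614
(1,1): Delta=-0.7057 Bond=29.8650
(2,0): Delta=0.0000 Bond=25.0000
(2,1): Delta=-2.3218 Bond=75.6579
(2,2): Delta=0.0000 Bond=0.0000
V0=8.6109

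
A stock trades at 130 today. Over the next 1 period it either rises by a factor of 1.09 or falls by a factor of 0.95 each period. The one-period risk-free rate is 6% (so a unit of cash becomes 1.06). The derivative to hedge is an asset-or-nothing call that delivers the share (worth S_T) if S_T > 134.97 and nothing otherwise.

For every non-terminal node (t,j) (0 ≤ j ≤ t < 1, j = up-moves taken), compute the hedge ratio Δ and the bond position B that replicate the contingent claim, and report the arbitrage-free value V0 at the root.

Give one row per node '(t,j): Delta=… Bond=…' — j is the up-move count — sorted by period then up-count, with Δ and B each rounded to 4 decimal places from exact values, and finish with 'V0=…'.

Since d<R<u, set p* = (R−d)/(u−d) = 0.7857; price each node as the discounted p*-expectation of its children.
Terminal payoffs: V(1,0)=0.0000, V(1,1)=141.7000
(0,0): S=130.0000. Δ = (V_up−V_dn)/(S_up−S_dn) = (141.7000−0.0000)/(141.7000−123.5000) = 7.7857. V = [p*·141.7000 + (1−p*)·0.0000]/1.06 = 105.0337. B = V − Δ·S = -907.1092.
Check: Δ(0,0)·S0 + B(0,0) = 105.0337 = V0.

(0,0): Delta=7.7857 Bond=-907.1092
V0=105.0337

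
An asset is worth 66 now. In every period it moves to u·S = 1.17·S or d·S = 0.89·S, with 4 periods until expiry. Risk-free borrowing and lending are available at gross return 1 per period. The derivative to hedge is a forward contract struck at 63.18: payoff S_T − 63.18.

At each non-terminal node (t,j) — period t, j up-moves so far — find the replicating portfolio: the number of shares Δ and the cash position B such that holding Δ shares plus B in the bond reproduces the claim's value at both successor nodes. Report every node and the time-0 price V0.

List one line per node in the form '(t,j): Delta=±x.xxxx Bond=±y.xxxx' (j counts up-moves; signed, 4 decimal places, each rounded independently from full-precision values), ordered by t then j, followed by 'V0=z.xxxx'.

The replicating-portfolio and risk-neutral prices coincide; use p* = (1−0.89)/(1.17−0.89) = 0.3929 for the latter.
Terminal values V(4,·): V(4,0)=-21.7701, V(4,1)=-8.7423, V(4,2)=8.3842, V(4,3)=30.8987, V(4,4)=60.4966
(3,0): S=46.5280. Δ = (V_up−V_dn)/(S_up−S_dn) = (-8.7423−-21.7701)/(54.4377−41.4099) = 1.0000. V = [p*·-8.7423 + (1−p*)·-21.7701]/1 = -16.6520. B = V − Δ·S = -63.1800.
(3,1): S=61.1660. Δ = (V_up−V_dn)/(S_up−S_dn) = (8.3842−-8.7423)/(71.5642−54.4377) = 1.0000. V = [p*·8.3842 + (1−p*)·-8.7423]/1 = -2.0140. B = V − Δ·S = -63.1800.
(3,2): S=80.4092. Δ = (V_up−V_dn)/(S_up−S_dn) = (30.8987−8.3842)/(94.0787−71.5642) = 1.0000. V = [p*·30.8987 + (1−p*)·8.3842]/1 = 17.2292. B = V − Δ·S = -63.1800.
(3,3): S=105.7065. Δ = (V_up−V_dn)/(S_up−S_dn) = (60.4966−30.8987)/(123.6766−94.0787) = 1.0000. V = [p*·60.4966 + (1−p*)·30.8987]/1 = 42.5265. B = V − Δ·S = -63.1800.
(2,0): S=52.2786. Δ = (V_up−V_dn)/(S_up−S_dn) = (-2.0140−-16.6520)/(61.1660−46.5280) = 1.0000. V = [p*·-2.0140 + (1−p*)·-16.6520]/1 = -10.9014. B = V − Δ·S = -63.1800.
(2,1): S=68.7258. Δ = (V_up−V_dn)/(S_up−S_dn) = (17.2292−-2.0140)/(80.4092−61.1660) = 1.0000. V = [p*·17.2292 + (1−p*)·-2.0140]/1 = 5.5458. B = V − Δ·S = -63.1800.
(2,2): S=90.3474. Δ = (V_up−V_dn)/(S_up−S_dn) = (42.5265−17.2292)/(105.7065−80.4092) = 1.0000. V = [p*·42.5265 + (1−p*)·17.2292]/1 = 27.1674. B = V − Δ·S = -63.1800.
(1,0): S=58.7400. Δ = (V_up−V_dn)/(S_up−S_dn) = (5.5458−-10.9014)/(68.7258−52.2786) = 1.0000. V = [p*·5.5458 + (1−p*)·-10.9014]/1 = -4.4400. B = V − Δ·S = -63.1800.
(1,1): S=77.2200. Δ = (V_up−V_dn)/(S_up−S_dn) = (27.1674−5.5458)/(90.3474−68.7258) = 1.0000. V = [p*·27.1674 + (1−p*)·5.5458]/1 = 14.0400. B = V − Δ·S = -63.1800.
(0,0): S=66.0000. Δ = (V_up−V_dn)/(S_up−S_dn) = (14.0400−-4.4400)/(77.2200−58.7400) = 1.0000. V = [p*·14.0400 + (1−p*)·-4.4400]/1 = 2.8200. B = V − Δ·S = -63.1800.
Self-financing check: at every node Δ·S+B equals the discounted successor values.

(0,0): Delta=1.0000 Bond=-63.1800
(1,0): Delta=1.0000 Bond=-63.1800
(1,1): Delta=1.0000 Bond=-63.1800
(2,0): Delta=1.0000 Bond=-63.1800
(2,1): Delta=1.0000 Bond=-63.1800
(2,2): Delta=1.0000 Bond=-63.1800
(3,0): Delta=1.0000 Bond=-63.1800
(3,1): Delta=1.0000 Bond=-63.1800
(3,2): Delta=1.0000 Bond=-63.1800
(3,3): Delta=1.0000 Bond=-63.1800
V0=2.8200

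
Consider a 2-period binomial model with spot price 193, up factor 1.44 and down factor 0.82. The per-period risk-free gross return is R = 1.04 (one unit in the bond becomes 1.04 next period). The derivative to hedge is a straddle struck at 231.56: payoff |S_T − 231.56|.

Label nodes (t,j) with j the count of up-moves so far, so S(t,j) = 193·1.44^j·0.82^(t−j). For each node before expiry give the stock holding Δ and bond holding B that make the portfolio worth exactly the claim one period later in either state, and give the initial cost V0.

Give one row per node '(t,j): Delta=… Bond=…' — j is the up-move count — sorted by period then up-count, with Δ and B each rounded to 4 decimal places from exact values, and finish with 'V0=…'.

(0,0): Delta=-0.0383 Bond=67.7413
(1,0): Delta=-1.0000 Bond=222.6538
(1,1): Delta=0.9575 Bond=-206.2814
V0=60.3546

Under the risk-neutral measure, an up-move has probability p* = (R−d)/(u−d) = 0.3548 and values discount at R = 1.04.
Terminal payoffs: V(2,0)=101.7868, V(2,1)=3.6656, V(2,2)=168.6448
  t=1,j=0: stock 158.2600 → up 227.8944 (V=3.6656), down 129.7732 (V=101.7868). Price 64.3938; hedge Δ=-1.0000, bond B=222.6538.
  t=1,j=1: stock 277.9200 → up 400.2048 (V=168.6448), down 227.8944 (V=3.6656). Price 59.8140; hedge Δ=0.9575, bond B=-206.2814.
  t=0,j=0: stock 193.0000 → up 277.9200 (V=59.8140), down 158.2600 (V=64.3938). Price 60.3546; hedge Δ=-0.0383, bond B=67.7413.
The time-0 hedge costs 60.3546, which is the no-arbitrage price.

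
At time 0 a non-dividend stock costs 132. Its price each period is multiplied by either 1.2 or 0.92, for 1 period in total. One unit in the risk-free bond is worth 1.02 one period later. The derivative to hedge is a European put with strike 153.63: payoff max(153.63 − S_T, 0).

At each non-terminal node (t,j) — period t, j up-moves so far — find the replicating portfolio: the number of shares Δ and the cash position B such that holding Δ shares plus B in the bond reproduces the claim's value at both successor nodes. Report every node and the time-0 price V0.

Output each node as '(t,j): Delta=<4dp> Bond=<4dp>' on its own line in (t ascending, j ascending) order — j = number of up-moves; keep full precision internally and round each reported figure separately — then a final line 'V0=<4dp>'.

(0,0): Delta=-0.8709 Bond=135.2521
V0=20.2878

No-arbitrage ⇒ martingale measure with p* = (R−d)/(u−d) = 0.3571.
Terminal payoffs: V(1,0)=32.1900, V(1,1)=0.0000
(0,0): S=132.0000. Δ = (V_up−V_dn)/(S_up−S_dn) = (0.0000−32.1900)/(158.4000−121.4400) = -0.8709. V = [p*·0.0000 + (1−p*)·32.1900]/1.02 = 20.2878. B = V − Δ·S = 135.2521.
Root portfolio cost Δ·132+B reproduces V0=20.2878.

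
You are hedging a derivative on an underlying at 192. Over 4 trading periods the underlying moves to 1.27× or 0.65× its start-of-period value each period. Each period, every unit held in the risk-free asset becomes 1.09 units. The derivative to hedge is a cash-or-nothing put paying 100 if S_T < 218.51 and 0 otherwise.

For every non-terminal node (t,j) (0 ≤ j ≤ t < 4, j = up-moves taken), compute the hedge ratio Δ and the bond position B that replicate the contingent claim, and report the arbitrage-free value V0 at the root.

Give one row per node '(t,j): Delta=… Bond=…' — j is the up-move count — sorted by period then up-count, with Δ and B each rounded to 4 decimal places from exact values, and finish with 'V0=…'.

(0,0): Delta=-0.2845 Bond=78.1009
(1,0): Delta=-0.5479 Bond=117.9905
(1,1): Delta=-0.2294 Bond=71.6870
(2,0): Delta=0.0000 Bond=84.1680
(2,1): Delta=-0.6626 Bond=146.7904
(2,2): Delta=-0.1387 Bond=50.0541
(3,0): Delta=0.0000 Bond=91.7431
(3,1): Delta=0.0000 Bond=91.7431
(3,2): Delta=-0.8013 Bond=187.9254
(3,3): Delta=0.0000 Bond=0.0000
V0=23.4682

Since d<R<u, set p* = (R−d)/(u−d) = 0.7097; price each node as the discounted p*-expectation of its children.
Terminal values V(4,·): V(4,0)=100.0000, V(4,1)=100.0000, V(4,2)=100.0000, V(4,3)=0.0000, V(4,4)=0.0000
  t=3,j=0: stock 52.7280 → up 66.9646 (V=100.0000), down 34.2732 (V=100.0000). Price 91.7431; hedge Δ=0.0000, bond B=91.7431.
  t=3,j=1: stock 103.0224 → up 130.8384 (V=100.0000), down 66.9646 (V=100.0000). Price 91.7431; hedge Δ=0.0000, bond B=91.7431.
  t=3,j=2: stock 201.2899 → up 255.6382 (V=0.0000), down 130.8384 (V=100.0000). Price 26.6351; hedge Δ=-0.8013, bond B=187.9254.
  t=3,j=3: stock 393.2895 → up 499.4777 (V=0.0000), down 255.6382 (V=0.0000). Price 0.0000; hedge Δ=0.0000, bond B=0.0000.
  t=2,j=0: stock 81.1200 → up 103.0224 (V=91.7431), down 52.7280 (V=91.7431). Price 84.1680; hedge Δ=0.0000, bond B=84.1680.
  t=2,j=1: stock 158.4960 → up 201.2899 (V=26.6351), down 103.0224 (V=91.7431). Price 41.7775; hedge Δ=-0.6626, bond B=146.7904.
  t=2,j=2: stock 309.6768 → up 393.2895 (V=0.0000), down 201.2899 (V=26.6351). Price 7.0943; hedge Δ=-0.1387, bond B=50.0541.
  t=1,j=0: stock 124.8000 → up 158.4960 (V=41.7775), down 81.1200 (V=84.1680). Price 49.6187; hedge Δ=-0.5479, bond B=117.9905.
  t=1,j=1: stock 243.8400 → up 309.6768 (V=7.0943), down 158.4960 (V=41.7775). Price 15.7464; hedge Δ=-0.2294, bond B=71.6870.
  t=0,j=0: stock 192.0000 → up 243.8400 (V=15.7464), down 124.8000 (V=49.6187). Price 23.4682; hedge Δ=-0.2845, bond B=78.1009.
Root portfolio cost Δ·192+B reproduces V0=23.4682.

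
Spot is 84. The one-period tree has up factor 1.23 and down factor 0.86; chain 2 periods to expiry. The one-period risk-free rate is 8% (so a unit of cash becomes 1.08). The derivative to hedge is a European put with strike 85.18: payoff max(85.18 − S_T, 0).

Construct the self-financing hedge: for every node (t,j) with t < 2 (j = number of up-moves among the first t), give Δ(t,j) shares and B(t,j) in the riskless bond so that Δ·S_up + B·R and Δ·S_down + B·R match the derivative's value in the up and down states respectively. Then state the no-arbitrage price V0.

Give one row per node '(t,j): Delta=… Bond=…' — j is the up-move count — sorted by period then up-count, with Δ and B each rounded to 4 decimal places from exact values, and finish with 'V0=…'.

Risk-neutral probability p* = (R−d)/(u−d) = (1.08−0.86)/(1.23−0.86) = 0.5946.
Terminal payoffs: V(2,0)=23.0536, V(2,1)=0.0000, V(2,2)=0.0000
(1,0): S=72.2400. Δ = (V_up−V_dn)/(S_up−S_dn) = (0.0000−23.0536)/(88.8552−62.1264) = -0.8625. V = [p*·0.0000 + (1−p*)·23.0536]/1.08 = 8.6538. B = V − Δ·S = 70.9608.
(1,1): S=103.3200. Δ = (V_up−V_dn)/(S_up−S_dn) = (0.0000−0.0000)/(127.0836−88.8552) = 0.0000. V = [p*·0.0000 + (1−p*)·0.0000]/1.08 = 0.0000. B = V − Δ·S = 0.0000.
(0,0): S=84.0000. Δ = (V_up−V_dn)/(S_up−S_dn) = (0.0000−8.6538)/(103.3200−72.2400) = -0.2784. V = [p*·0.0000 + (1−p*)·8.6538]/1.08 = 3.2484. B = V − Δ·S = 26.6369.
Self-financing check: at every node Δ·S+B equals the discounted successor values.

(0,0): Delta=-0.2784 Bond=26.6369
(1,0): Delta=-0.8625 Bond=70.9608
(1,1): Delta=0.0000 Bond=0.0000
V0=3.2484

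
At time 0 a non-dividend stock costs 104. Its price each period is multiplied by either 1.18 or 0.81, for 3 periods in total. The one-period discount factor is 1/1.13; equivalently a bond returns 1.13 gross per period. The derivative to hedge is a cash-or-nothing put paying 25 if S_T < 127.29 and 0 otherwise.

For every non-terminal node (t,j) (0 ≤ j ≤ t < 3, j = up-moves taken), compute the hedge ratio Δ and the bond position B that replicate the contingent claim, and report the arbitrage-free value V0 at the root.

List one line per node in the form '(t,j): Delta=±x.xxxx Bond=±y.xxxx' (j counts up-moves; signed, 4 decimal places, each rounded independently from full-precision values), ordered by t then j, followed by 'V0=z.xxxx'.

(0,0): Delta=-0.3806 Bond=45.6979
(1,0): Delta=0.0000 Bond=19.5787
(1,1): Delta=-0.4214 Bond=56.6480
(2,0): Delta=0.0000 Bond=22.1239
(2,1): Delta=0.0000 Bond=22.1239
(2,2): Delta=-0.4666 Bond=70.5573
V0=6.1177

The replicating-portfolio and risk-neutral prices coincide; use p* = (1.13−0.81)/(1.18−0.81) = 0.8649 for the latter.
Terminal payoffs: V(3,0)=25.0000, V(3,1)=25.0000, V(3,2)=25.0000, V(3,3)=0.0000
Node (2,0) S=68.2344: V=(p*·25.0000+(1−p*)·25.0000)/1.13=22.1239; Δ=(25.0000−25.0000)/(80.5166−55.2699)=0.0000; B=V−Δ·S=22.1239
Node (2,1) S=99.4032: V=(p*·25.0000+(1−p*)·25.0000)/1.13=22.1239; Δ=(25.0000−25.0000)/(117.2958−80.5166)=0.0000; B=V−Δ·S=22.1239
Node (2,2) S=144.8096: V=(p*·0.0000+(1−p*)·25.0000)/1.13=2.9897; Δ=(0.0000−25.0000)/(170.8753−117.2958)=-0.4666; B=V−Δ·S=70.5573
Node (1,0) S=84.2400: V=(p*·22.1239+(1−p*)·22.1239)/1.13=19.5787; Δ=(22.1239−22.1239)/(99.4032−68.2344)=0.0000; B=V−Δ·S=19.5787
Node (1,1) S=122.7200: V=(p*·2.9897+(1−p*)·22.1239)/1.13=4.9340; Δ=(2.9897−22.1239)/(144.8096−99.4032)=-0.4214; B=V−Δ·S=56.6480
Node (0,0) S=104.0000: V=(p*·4.9340+(1−p*)·19.5787)/1.13=6.1177; Δ=(4.9340−19.5787)/(122.7200−84.2400)=-0.3806; B=V−Δ·S=45.6979
Self-financing check: at every node Δ·S+B equals the discounted successor values.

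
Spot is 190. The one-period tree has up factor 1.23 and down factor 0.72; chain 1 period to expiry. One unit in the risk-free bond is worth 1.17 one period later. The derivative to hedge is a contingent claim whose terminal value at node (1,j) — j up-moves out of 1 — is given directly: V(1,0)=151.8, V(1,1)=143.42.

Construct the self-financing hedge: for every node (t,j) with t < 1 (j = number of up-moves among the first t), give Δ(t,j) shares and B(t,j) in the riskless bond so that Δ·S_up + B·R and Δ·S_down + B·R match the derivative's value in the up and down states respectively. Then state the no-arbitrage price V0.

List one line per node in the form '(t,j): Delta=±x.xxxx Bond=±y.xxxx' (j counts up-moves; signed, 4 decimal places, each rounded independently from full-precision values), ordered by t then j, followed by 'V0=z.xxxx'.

Since d<R<u, set p* = (R−d)/(u−d) = 0.8824; price each node as the discounted p*-expectation of its children.
Terminal payoffs: V(1,0)=151.8000, V(1,1)=143.4200
(0,0): S=190.0000. Δ = (V_up−V_dn)/(S_up−S_dn) = (143.4200−151.8000)/(233.7000−136.8000) = -0.0865. V = [p*·143.4200 + (1−p*)·151.8000]/1.17 = 123.4238. B = V − Δ·S = 139.8552.
Self-financing check: at every node Δ·S+B equals the discounted successor values.

(0,0): Delta=-0.0865 Bond=139.8552
V0=123.4238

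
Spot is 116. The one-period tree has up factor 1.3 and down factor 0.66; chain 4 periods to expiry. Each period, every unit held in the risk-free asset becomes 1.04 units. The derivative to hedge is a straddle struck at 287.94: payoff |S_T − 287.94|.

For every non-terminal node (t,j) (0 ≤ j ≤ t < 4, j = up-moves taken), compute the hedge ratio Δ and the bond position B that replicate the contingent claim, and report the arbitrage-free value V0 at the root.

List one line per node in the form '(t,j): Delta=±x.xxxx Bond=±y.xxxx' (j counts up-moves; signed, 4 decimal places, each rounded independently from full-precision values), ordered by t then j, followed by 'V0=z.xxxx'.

Risk-neutral probability p* = (R−d)/(u−d) = (1.04−0.66)/(1.3−0.66) = 0.5938.
Terminal values V(4,·): V(4,0)=265.9293, V(4,1)=244.5856, V(4,2)=202.5450, V(4,3)=119.7377, V(4,4)=43.3676
Node (3,0) S=33.3495: V=(p*·244.5856+(1−p*)·265.9293)/1.04=243.5158; Δ=(244.5856−265.9293)/(43.3544−22.0107)=-1.0000; B=V−Δ·S=276.8654
Node (3,1) S=65.6885: V=(p*·202.5450+(1−p*)·244.5856)/1.04=211.1769; Δ=(202.5450−244.5856)/(85.3950−43.3544)=-1.0000; B=V−Δ·S=276.8654
Node (3,2) S=129.3864: V=(p*·119.7377+(1−p*)·202.5450)/1.04=147.4790; Δ=(119.7377−202.5450)/(168.2023−85.3950)=-1.0000; B=V−Δ·S=276.8654
Node (3,3) S=254.8520: V=(p*·43.3676+(1−p*)·119.7377)/1.04=71.5317; Δ=(43.3676−119.7377)/(331.3076−168.2023)=-0.4682; B=V−Δ·S=190.8599
Node (2,0) S=50.5296: V=(p*·211.1769+(1−p*)·243.5158)/1.04=215.6871; Δ=(211.1769−243.5158)/(65.6885−33.3495)=-1.0000; B=V−Δ·S=266.2167
Node (2,1) S=99.5280: V=(p*·147.4790+(1−p*)·211.1769)/1.04=166.6887; Δ=(147.4790−211.1769)/(129.3864−65.6885)=-1.0000; B=V−Δ·S=266.2167
Node (2,2) S=196.0400: V=(p*·71.5317+(1−p*)·147.4790)/1.04=98.4474; Δ=(71.5317−147.4790)/(254.8520−129.3864)=-0.6053; B=V−Δ·S=217.1150
Node (1,0) S=76.5600: V=(p*·166.6887+(1−p*)·215.6871)/1.04=179.4176; Δ=(166.6887−215.6871)/(99.5280−50.5296)=-1.0000; B=V−Δ·S=255.9776
Node (1,1) S=150.8000: V=(p*·98.4474+(1−p*)·166.6887)/1.04=121.3177; Δ=(98.4474−166.6887)/(196.0400−99.5280)=-0.7071; B=V−Δ·S=227.9448
Node (0,0) S=116.0000: V=(p*·121.3177+(1−p*)·179.4176)/1.04=139.3469; Δ=(121.3177−179.4176)/(150.8000−76.5600)=-0.7826; B=V−Δ·S=230.1280
Each (Δ,B) replicates both successor values, so the strategy is self-financing and V0 is arbitrage-free.

(0,0): Delta=-0.7826 Bond=230.1280
(1,0): Delta=-1.0000 Bond=255.9776
(1,1): Delta=-0.7071 Bond=227.9448
(2,0): Delta=-1.0000 Bond=266.2167
(2,1): Delta=-1.0000 Bond=266.2167
(2,2): Delta=-0.6053 Bond=217.1150
(3,0): Delta=-1.0000 Bond=276.8654
(3,1): Delta=-1.0000 Bond=276.8654
(3,2): Delta=-1.0000 Bond=276.8654
(3,3): Delta=-0.4682 Bond=190.8599
V0=139.3469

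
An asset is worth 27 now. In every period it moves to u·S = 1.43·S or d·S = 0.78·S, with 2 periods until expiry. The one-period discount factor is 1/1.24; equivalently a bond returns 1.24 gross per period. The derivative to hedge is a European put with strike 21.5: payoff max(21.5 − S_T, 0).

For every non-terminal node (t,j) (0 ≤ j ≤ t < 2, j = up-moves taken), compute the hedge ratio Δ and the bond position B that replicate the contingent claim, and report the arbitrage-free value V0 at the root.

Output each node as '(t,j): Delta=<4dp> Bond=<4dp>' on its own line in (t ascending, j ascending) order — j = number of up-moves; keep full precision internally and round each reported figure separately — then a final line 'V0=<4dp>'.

Since d<R<u, set p* = (R−d)/(u−d) = 0.7077; price each node as the discounted p*-expectation of its children.
Terminal values V(2,·): V(2,0)=5.0732, V(2,1)=0.0000, V(2,2)=0.0000
Node (1,0) S=21.0600: V=(p*·0.0000+(1−p*)·5.0732)/1.24=1.1959; Δ=(0.0000−5.0732)/(30.1158−16.4268)=-0.3706; B=V−Δ·S=9.0008
Node (1,1) S=38.6100: V=(p*·0.0000+(1−p*)·0.0000)/1.24=0.0000; Δ=(0.0000−0.0000)/(55.2123−30.1158)=0.0000; B=V−Δ·S=0.0000
Node (0,0) S=27.0000: V=(p*·0.0000+(1−p*)·1.1959)/1.24=0.2819; Δ=(0.0000−1.1959)/(38.6100−21.0600)=-0.0681; B=V−Δ·S=2.1218
Root portfolio cost Δ·27+B reproduces V0=0.2819.

(0,0): Delta=-0.0681 Bond=2.1218
(1,0): Delta=-0.3706 Bond=9.0008
(1,1): Delta=0.0000 Bond=0.0000
V0=0.2819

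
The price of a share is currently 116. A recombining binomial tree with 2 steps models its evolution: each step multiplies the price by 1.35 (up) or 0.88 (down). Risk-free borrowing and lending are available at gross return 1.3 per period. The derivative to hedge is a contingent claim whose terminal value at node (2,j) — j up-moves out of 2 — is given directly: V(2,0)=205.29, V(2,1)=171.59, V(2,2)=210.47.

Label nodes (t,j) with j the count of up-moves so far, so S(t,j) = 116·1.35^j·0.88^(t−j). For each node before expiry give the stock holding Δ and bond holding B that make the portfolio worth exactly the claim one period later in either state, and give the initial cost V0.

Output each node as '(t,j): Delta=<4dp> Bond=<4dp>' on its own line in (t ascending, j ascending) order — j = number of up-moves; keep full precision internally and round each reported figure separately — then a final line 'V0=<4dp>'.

(0,0): Delta=0.4396 Bond=69.1334
(1,0): Delta=-0.7024 Bond=206.4522
(1,1): Delta=0.5282 Bond=75.9949
V0=120.1296

Since d<R<u, set p* = (R−d)/(u−d) = 0.8936; price each node as the discounted p*-expectation of its children.
Terminal payoffs: V(2,0)=205.2900, V(2,1)=171.5900, V(2,2)=210.4700
Node (1,0) S=102.0800: V=(p*·171.5900+(1−p*)·205.2900)/1.3=134.7501; Δ=(171.5900−205.2900)/(137.8080−89.8304)=-0.7024; B=V−Δ·S=206.4522
Node (1,1) S=156.6000: V=(p*·210.4700+(1−p*)·171.5900)/1.3=158.7183; Δ=(210.4700−171.5900)/(211.4100−137.8080)=0.5282; B=V−Δ·S=75.9949
Node (0,0) S=116.0000: V=(p*·158.7183+(1−p*)·134.7501)/1.3=120.1296; Δ=(158.7183−134.7501)/(156.6000−102.0800)=0.4396; B=V−Δ·S=69.1334
The time-0 hedge costs 120.1296, which is the no-arbitrage price.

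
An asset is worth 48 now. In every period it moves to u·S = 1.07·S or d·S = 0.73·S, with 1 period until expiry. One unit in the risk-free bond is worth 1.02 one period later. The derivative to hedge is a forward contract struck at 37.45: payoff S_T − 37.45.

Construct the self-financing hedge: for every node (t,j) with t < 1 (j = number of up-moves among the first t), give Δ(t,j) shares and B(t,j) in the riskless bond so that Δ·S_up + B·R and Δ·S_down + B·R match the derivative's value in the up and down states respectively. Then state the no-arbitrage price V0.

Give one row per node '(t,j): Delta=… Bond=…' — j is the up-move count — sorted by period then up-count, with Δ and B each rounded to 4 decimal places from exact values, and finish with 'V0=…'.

Risk-neutral probability p* = (R−d)/(u−d) = (1.02−0.73)/(1.07−0.73) = 0.8529.
Payoff layer (t=1): V(1,0)=-2.4100, V(1,1)=13.9100
Node (0,0) S=48.0000: V=(p*·13.9100+(1−p*)·-2.4100)/1.02=11.2843; Δ=(13.9100−-2.4100)/(51.3600−35.0400)=1.0000; B=V−Δ·S=-36.7157
Each (Δ,B) replicates both successor values, so the strategy is self-financing and V0 is arbitrage-free.

(0,0): Delta=1.0000 Bond=-36.7157
V0=11.2843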